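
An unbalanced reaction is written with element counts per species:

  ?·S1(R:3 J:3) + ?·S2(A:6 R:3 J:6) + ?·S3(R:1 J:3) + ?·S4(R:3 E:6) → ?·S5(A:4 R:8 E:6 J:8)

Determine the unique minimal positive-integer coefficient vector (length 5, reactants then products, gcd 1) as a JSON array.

A: 5·0+4·6+3·0+6·0 = 24 | 6·4 = 24
R: 5·3+4·3+3·1+6·3 = 48 | 6·8 = 48
E: 5·0+4·0+3·0+6·6 = 36 | 6·6 = 36
J: 5·3+4·6+3·3+6·0 = 48 | 6·8 = 48
gcd(5,4,3,6,6) = 1

Coefficients: [5, 4, 3, 6, 6]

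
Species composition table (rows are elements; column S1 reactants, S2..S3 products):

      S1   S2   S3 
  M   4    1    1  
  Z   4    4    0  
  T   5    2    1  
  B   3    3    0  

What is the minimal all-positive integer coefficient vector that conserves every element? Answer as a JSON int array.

M: 1·4 = 4 | 1·1+3·1 = 4
Z: 1·4 = 4 | 1·4+3·0 = 4
T: 1·5 = 5 | 1·2+3·1 = 5
B: 1·3 = 3 | 1·3+3·0 = 3
gcd(1,1,3) = 1

Coefficients: [1, 1, 3]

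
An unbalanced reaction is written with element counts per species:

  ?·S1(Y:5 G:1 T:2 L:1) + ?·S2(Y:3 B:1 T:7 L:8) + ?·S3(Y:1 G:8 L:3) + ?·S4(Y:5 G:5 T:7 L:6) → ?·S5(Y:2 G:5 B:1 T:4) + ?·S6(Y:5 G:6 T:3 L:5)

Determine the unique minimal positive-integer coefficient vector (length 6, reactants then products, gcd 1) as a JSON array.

Y: 4·5+1·3+4·1+1·5 = 32 | 1·2+6·5 = 32
G: 4·1+1·0+4·8+1·5 = 41 | 1·5+6·6 = 41
B: 4·0+1·1+4·0+1·0 = 1 | 1·1+6·0 = 1
T: 4·2+1·7+4·0+1·7 = 22 | 1·4+6·3 = 22
L: 4·1+1·8+4·3+1·6 = 30 | 1·0+6·5 = 30
gcd(4,1,4,1,1,6) = 1

Coefficients: [4, 1, 4, 1, 1, 6]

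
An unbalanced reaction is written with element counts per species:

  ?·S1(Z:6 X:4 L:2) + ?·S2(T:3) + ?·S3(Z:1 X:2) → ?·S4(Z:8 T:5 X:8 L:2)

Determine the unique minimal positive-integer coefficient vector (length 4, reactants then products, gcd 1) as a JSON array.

Z: 3·6+5·0+6·1 = 24 | 3·8 = 24
T: 3·0+5·3+6·0 = 15 | 3·5 = 15
X: 3·4+5·0+6·2 = 24 | 3·8 = 24
L: 3·2+5·0+6·0 = 6 | 3·2 = 6
gcd(3,5,6,3) = 1

Coefficients: [3, 5, 6, 3]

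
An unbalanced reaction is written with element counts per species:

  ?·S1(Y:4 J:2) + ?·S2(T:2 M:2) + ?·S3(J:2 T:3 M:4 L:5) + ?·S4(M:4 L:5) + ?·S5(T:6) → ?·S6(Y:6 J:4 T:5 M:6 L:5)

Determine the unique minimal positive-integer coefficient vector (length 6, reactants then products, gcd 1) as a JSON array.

Coefficients: [6, 4, 2, 2, 1, 4]

Y: 6·4+4·0+2·0+2·0+1·0 = 24 | 4·6 = 24
J: 6·2+4·0+2·2+2·0+1·0 = 16 | 4·4 = 16
T: 6·0+4·2+2·3+2·0+1·6 = 20 | 4·5 = 20
M: 6·0+4·2+2·4+2·4+1·0 = 24 | 4·6 = 24
L: 6·0+4·0+2·5+2·5+1·0 = 20 | 4·5 = 20
gcd(6,4,2,2,1,4) = 1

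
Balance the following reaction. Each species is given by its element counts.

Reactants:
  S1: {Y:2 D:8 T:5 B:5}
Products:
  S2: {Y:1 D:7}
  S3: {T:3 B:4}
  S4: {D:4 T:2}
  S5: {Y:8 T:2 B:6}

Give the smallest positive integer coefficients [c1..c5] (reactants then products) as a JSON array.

Coefficients: [6, 4, 6, 5, 1]

Y: 6·2 = 12 | 4·1+6·0+5·0+1·8 = 12
D: 6·8 = 48 | 4·7+6·0+5·4+1·0 = 48
T: 6·5 = 30 | 4·0+6·3+5·2+1·2 = 30
B: 6·5 = 30 | 4·0+6·4+5·0+1·6 = 30
gcd(6,4,6,5,1) = 1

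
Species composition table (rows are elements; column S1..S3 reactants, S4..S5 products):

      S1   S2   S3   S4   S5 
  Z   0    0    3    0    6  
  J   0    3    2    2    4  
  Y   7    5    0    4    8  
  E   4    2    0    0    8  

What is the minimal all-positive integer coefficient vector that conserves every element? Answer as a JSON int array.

Z: 4·0+4·0+6·3 = 18 | 6·0+3·6 = 18
J: 4·0+4·3+6·2 = 24 | 6·2+3·4 = 24
Y: 4·7+4·5+6·0 = 48 | 6·4+3·8 = 48
E: 4·4+4·2+6·0 = 24 | 6·0+3·8 = 24
gcd(4,4,6,6,3) = 1

Coefficients: [4, 4, 6, 6, 3]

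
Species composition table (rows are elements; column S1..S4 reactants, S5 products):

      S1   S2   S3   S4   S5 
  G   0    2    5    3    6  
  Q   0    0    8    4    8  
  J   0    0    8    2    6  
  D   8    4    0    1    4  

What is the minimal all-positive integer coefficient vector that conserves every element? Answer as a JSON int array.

G: 1·0+1·2+2·5+4·3 = 24 | 4·6 = 24
Q: 1·0+1·0+2·8+4·4 = 32 | 4·8 = 32
J: 1·0+1·0+2·8+4·2 = 24 | 4·6 = 24
D: 1·8+1·4+2·0+4·1 = 16 | 4·4 = 16
gcd(1,1,2,4,4) = 1

Coefficients: [1, 1, 2, 4, 4]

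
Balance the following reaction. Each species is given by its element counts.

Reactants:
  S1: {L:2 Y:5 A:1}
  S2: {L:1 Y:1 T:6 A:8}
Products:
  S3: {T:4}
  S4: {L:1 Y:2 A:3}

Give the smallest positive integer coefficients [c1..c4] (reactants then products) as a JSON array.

L: 2·2+2·1 = 6 | 3·0+6·1 = 6
Y: 2·5+2·1 = 12 | 3·0+6·2 = 12
T: 2·0+2·6 = 12 | 3·4+6·0 = 12
A: 2·1+2·8 = 18 | 3·0+6·3 = 18
gcd(2,2,3,6) = 1

Coefficients: [2, 2, 3, 6]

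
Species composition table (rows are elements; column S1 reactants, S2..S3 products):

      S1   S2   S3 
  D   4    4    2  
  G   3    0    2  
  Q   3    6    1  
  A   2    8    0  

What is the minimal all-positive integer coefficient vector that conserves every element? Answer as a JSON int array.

Coefficients: [4, 1, 6]

D: 4·4 = 16 | 1·4+6·2 = 16
G: 4·3 = 12 | 1·0+6·2 = 12
Q: 4·3 = 12 | 1·6+6·1 = 12
A: 4·2 = 8 | 1·8+6·0 = 8
gcd(4,1,6) = 1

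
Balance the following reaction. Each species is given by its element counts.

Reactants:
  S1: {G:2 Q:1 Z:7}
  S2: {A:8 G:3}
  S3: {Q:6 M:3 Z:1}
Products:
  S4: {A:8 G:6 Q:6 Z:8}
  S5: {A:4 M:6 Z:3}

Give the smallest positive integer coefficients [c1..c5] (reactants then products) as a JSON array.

Coefficients: [6, 6, 4, 5, 2]

A: 6·0+6·8+4·0 = 48 | 5·8+2·4 = 48
G: 6·2+6·3+4·0 = 30 | 5·6+2·0 = 30
Q: 6·1+6·0+4·6 = 30 | 5·6+2·0 = 30
M: 6·0+6·0+4·3 = 12 | 5·0+2·6 = 12
Z: 6·7+6·0+4·1 = 46 | 5·8+2·3 = 46
gcd(6,6,4,5,2) = 1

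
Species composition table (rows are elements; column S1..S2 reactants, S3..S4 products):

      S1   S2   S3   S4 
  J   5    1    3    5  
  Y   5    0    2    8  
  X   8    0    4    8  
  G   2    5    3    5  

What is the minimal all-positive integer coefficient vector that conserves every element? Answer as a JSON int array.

Coefficients: [4, 3, 6, 1]

J: 4·5+3·1 = 23 | 6·3+1·5 = 23
Y: 4·5+3·0 = 20 | 6·2+1·8 = 20
X: 4·8+3·0 = 32 | 6·4+1·8 = 32
G: 4·2+3·5 = 23 | 6·3+1·5 = 23
gcd(4,3,6,1) = 1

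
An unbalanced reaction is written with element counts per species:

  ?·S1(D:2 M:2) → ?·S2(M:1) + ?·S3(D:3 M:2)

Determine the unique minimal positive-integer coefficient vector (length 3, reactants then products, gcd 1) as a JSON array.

D: 3·2 = 6 | 2·0+2·3 = 6
M: 3·2 = 6 | 2·1+2·2 = 6
gcd(3,2,2) = 1

Coefficients: [3, 2, 2]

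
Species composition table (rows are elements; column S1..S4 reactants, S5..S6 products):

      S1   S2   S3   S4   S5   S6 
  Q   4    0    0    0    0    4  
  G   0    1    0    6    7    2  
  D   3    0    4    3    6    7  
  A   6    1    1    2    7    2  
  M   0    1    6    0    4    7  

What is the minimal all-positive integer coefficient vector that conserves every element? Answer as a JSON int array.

Coefficients: [3, 5, 6, 6, 5, 3]

Q: 3·4+5·0+6·0+6·0 = 12 | 5·0+3·4 = 12
G: 3·0+5·1+6·0+6·6 = 41 | 5·7+3·2 = 41
D: 3·3+5·0+6·4+6·3 = 51 | 5·6+3·7 = 51
A: 3·6+5·1+6·1+6·2 = 41 | 5·7+3·2 = 41
M: 3·0+5·1+6·6+6·0 = 41 | 5·4+3·7 = 41
gcd(3,5,6,6,5,3) = 1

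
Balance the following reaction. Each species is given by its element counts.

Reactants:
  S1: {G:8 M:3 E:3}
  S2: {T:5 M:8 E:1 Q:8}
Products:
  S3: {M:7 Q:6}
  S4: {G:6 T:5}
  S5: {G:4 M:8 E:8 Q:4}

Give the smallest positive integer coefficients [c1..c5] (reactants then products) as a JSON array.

G: 2·8+2·0 = 16 | 2·0+2·6+1·4 = 16
T: 2·0+2·5 = 10 | 2·0+2·5+1·0 = 10
M: 2·3+2·8 = 22 | 2·7+2·0+1·8 = 22
E: 2·3+2·1 = 8 | 2·0+2·0+1·8 = 8
Q: 2·0+2·8 = 16 | 2·6+2·0+1·4 = 16
gcd(2,2,2,2,1) = 1

Coefficients: [2, 2, 2, 2, 1]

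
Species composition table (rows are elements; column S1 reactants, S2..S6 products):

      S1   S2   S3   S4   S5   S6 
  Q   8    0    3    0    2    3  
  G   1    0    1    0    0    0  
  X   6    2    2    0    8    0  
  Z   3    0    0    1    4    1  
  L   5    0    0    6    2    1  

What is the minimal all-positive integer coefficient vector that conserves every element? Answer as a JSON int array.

Q: 4·8 = 32 | 4·0+4·3+2·0+1·2+6·3 = 32
G: 4·1 = 4 | 4·0+4·1+2·0+1·0+6·0 = 4
X: 4·6 = 24 | 4·2+4·2+2·0+1·8+6·0 = 24
Z: 4·3 = 12 | 4·0+4·0+2·1+1·4+6·1 = 12
L: 4·5 = 20 | 4·0+4·0+2·6+1·2+6·1 = 20
gcd(4,4,4,2,1,6) = 1

Coefficients: [4, 4, 4, 2, 1, 6]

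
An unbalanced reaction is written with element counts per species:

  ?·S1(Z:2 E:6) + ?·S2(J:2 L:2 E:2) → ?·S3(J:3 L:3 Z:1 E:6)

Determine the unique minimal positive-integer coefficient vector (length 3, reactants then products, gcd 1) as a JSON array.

J: 1·0+3·2 = 6 | 2·3 = 6
L: 1·0+3·2 = 6 | 2·3 = 6
Z: 1·2+3·0 = 2 | 2·1 = 2
E: 1·6+3·2 = 12 | 2·6 = 12
gcd(1,3,2) = 1

Coefficients: [1, 3, 2]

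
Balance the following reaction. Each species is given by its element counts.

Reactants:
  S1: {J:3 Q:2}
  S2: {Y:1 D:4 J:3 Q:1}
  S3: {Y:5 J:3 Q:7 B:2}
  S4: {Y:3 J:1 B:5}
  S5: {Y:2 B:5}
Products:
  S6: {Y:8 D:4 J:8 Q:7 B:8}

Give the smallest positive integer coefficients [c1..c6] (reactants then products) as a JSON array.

Coefficients: [2, 3, 2, 3, 1, 3]

Y: 2·0+3·1+2·5+3·3+1·2 = 24 | 3·8 = 24
D: 2·0+3·4+2·0+3·0+1·0 = 12 | 3·4 = 12
J: 2·3+3·3+2·3+3·1+1·0 = 24 | 3·8 = 24
Q: 2·2+3·1+2·7+3·0+1·0 = 21 | 3·7 = 21
B: 2·0+3·0+2·2+3·5+1·5 = 24 | 3·8 = 24
gcd(2,3,2,3,1,3) = 1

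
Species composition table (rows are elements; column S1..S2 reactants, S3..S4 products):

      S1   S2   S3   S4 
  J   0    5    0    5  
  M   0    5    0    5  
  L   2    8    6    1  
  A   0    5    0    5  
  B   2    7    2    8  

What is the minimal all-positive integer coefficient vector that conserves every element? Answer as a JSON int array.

J: 5·0+2·5 = 10 | 4·0+2·5 = 10
M: 5·0+2·5 = 10 | 4·0+2·5 = 10
L: 5·2+2·8 = 26 | 4·6+2·1 = 26
A: 5·0+2·5 = 10 | 4·0+2·5 = 10
B: 5·2+2·7 = 24 | 4·2+2·8 = 24
gcd(5,2,4,2) = 1

Coefficients: [5, 2, 4, 2]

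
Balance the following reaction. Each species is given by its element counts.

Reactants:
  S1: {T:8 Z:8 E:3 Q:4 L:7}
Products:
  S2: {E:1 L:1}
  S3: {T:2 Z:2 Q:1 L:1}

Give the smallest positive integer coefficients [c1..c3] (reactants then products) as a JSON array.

T: 1·8 = 8 | 3·0+4·2 = 8
Z: 1·8 = 8 | 3·0+4·2 = 8
E: 1·3 = 3 | 3·1+4·0 = 3
Q: 1·4 = 4 | 3·0+4·1 = 4
L: 1·7 = 7 | 3·1+4·1 = 7
gcd(1,3,4) = 1

Coefficients: [1, 3, 4]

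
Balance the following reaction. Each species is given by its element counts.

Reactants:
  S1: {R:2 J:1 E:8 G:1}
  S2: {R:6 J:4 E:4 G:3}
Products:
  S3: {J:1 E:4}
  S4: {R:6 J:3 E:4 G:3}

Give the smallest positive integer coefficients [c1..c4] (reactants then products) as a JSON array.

Coefficients: [3, 5, 5, 6]

R: 3·2+5·6 = 36 | 5·0+6·6 = 36
J: 3·1+5·4 = 23 | 5·1+6·3 = 23
E: 3·8+5·4 = 44 | 5·4+6·4 = 44
G: 3·1+5·3 = 18 | 5·0+6·3 = 18
gcd(3,5,5,6) = 1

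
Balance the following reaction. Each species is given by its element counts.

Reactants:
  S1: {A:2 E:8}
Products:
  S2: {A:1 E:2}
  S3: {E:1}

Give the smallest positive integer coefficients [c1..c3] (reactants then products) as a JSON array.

Coefficients: [1, 2, 4]

A: 1·2 = 2 | 2·1+4·0 = 2
E: 1·8 = 8 | 2·2+4·1 = 8
gcd(1,2,4) = 1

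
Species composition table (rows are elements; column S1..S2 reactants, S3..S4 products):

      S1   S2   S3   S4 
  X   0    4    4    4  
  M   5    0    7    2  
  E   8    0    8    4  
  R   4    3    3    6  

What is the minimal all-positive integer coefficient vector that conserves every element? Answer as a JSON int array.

X: 3·0+5·4 = 20 | 1·4+4·4 = 20
M: 3·5+5·0 = 15 | 1·7+4·2 = 15
E: 3·8+5·0 = 24 | 1·8+4·4 = 24
R: 3·4+5·3 = 27 | 1·3+4·6 = 27
gcd(3,5,1,4) = 1

Coefficients: [3, 5, 1, 4]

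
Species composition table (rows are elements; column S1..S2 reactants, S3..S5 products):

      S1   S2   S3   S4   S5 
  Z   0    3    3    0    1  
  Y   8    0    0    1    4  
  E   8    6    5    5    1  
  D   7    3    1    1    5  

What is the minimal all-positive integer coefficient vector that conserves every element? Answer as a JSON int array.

Z: 2·0+2·3 = 6 | 1·3+4·0+3·1 = 6
Y: 2·8+2·0 = 16 | 1·0+4·1+3·4 = 16
E: 2·8+2·6 = 28 | 1·5+4·5+3·1 = 28
D: 2·7+2·3 = 20 | 1·1+4·1+3·5 = 20
gcd(2,2,1,4,3) = 1

Coefficients: [2, 2, 1, 4, 3]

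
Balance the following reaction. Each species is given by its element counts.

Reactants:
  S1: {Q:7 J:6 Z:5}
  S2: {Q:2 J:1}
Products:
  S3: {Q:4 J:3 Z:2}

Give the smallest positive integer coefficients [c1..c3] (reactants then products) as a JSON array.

Coefficients: [2, 3, 5]

Q: 2·7+3·2 = 20 | 5·4 = 20
J: 2·6+3·1 = 15 | 5·3 = 15
Z: 2·5+3·0 = 10 | 5·2 = 10
gcd(2,3,5) = 1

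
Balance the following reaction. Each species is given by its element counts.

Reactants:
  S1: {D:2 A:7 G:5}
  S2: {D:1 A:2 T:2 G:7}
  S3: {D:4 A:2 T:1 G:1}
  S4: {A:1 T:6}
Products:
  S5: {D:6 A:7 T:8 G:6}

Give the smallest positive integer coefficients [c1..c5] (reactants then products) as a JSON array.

D: 2·2+2·1+6·4+5·0 = 30 | 5·6 = 30
A: 2·7+2·2+6·2+5·1 = 35 | 5·7 = 35
T: 2·0+2·2+6·1+5·6 = 40 | 5·8 = 40
G: 2·5+2·7+6·1+5·0 = 30 | 5·6 = 30
gcd(2,2,6,5,5) = 1

Coefficients: [2, 2, 6, 5, 5]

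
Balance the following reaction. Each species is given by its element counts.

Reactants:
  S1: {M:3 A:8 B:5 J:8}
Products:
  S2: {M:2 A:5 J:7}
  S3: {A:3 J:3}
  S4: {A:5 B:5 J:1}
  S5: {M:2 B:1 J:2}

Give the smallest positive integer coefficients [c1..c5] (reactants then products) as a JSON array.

M: 4·3 = 12 | 1·2+4·0+3·0+5·2 = 12
A: 4·8 = 32 | 1·5+4·3+3·5+5·0 = 32
B: 4·5 = 20 | 1·0+4·0+3·5+5·1 = 20
J: 4·8 = 32 | 1·7+4·3+3·1+5·2 = 32
gcd(4,1,4,3,5) = 1

Coefficients: [4, 1, 4, 3, 5]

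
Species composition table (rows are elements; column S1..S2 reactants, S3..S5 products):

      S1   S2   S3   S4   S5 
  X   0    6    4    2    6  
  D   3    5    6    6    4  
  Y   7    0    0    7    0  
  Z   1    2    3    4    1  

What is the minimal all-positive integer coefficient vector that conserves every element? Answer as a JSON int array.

X: 1·0+5·6 = 30 | 1·4+1·2+4·6 = 30
D: 1·3+5·5 = 28 | 1·6+1·6+4·4 = 28
Y: 1·7+5·0 = 7 | 1·0+1·7+4·0 = 7
Z: 1·1+5·2 = 11 | 1·3+1·4+4·1 = 11
gcd(1,5,1,1,4) = 1

Coefficients: [1, 5, 1, 1, 4]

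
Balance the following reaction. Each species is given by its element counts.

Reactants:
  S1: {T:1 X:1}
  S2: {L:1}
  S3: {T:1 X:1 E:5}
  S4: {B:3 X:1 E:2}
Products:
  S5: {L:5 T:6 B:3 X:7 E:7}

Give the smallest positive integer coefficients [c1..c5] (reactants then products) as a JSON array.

Coefficients: [5, 5, 1, 1, 1]

L: 5·0+5·1+1·0+1·0 = 5 | 1·5 = 5
T: 5·1+5·0+1·1+1·0 = 6 | 1·6 = 6
B: 5·0+5·0+1·0+1·3 = 3 | 1·3 = 3
X: 5·1+5·0+1·1+1·1 = 7 | 1·7 = 7
E: 5·0+5·0+1·5+1·2 = 7 | 1·7 = 7
gcd(5,5,1,1,1) = 1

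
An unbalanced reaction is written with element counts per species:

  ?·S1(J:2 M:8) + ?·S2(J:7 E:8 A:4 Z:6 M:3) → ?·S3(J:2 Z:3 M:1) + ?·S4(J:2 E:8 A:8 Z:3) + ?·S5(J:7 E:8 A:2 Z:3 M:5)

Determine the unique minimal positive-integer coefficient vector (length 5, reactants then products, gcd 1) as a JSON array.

Coefficients: [1, 6, 6, 2, 4]

J: 1·2+6·7 = 44 | 6·2+2·2+4·7 = 44
E: 1·0+6·8 = 48 | 6·0+2·8+4·8 = 48
A: 1·0+6·4 = 24 | 6·0+2·8+4·2 = 24
Z: 1·0+6·6 = 36 | 6·3+2·3+4·3 = 36
M: 1·8+6·3 = 26 | 6·1+2·0+4·5 = 26
gcd(1,6,6,2,4) = 1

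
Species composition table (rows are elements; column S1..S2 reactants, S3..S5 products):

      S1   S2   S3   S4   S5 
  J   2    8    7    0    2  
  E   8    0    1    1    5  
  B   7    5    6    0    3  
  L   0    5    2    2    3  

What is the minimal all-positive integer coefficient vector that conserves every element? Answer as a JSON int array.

Coefficients: [2, 5, 6, 5, 1]

J: 2·2+5·8 = 44 | 6·7+5·0+1·2 = 44
E: 2·8+5·0 = 16 | 6·1+5·1+1·5 = 16
B: 2·7+5·5 = 39 | 6·6+5·0+1·3 = 39
L: 2·0+5·5 = 25 | 6·2+5·2+1·3 = 25
gcd(2,5,6,5,1) = 1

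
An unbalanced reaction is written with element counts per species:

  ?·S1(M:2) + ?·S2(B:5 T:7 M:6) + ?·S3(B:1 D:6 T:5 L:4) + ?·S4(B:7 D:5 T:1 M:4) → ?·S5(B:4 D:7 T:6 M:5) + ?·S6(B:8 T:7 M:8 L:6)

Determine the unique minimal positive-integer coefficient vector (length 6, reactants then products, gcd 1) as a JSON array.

Coefficients: [5, 3, 3, 2, 4, 2]

B: 5·0+3·5+3·1+2·7 = 32 | 4·4+2·8 = 32
D: 5·0+3·0+3·6+2·5 = 28 | 4·7+2·0 = 28
T: 5·0+3·7+3·5+2·1 = 38 | 4·6+2·7 = 38
M: 5·2+3·6+3·0+2·4 = 36 | 4·5+2·8 = 36
L: 5·0+3·0+3·4+2·0 = 12 | 4·0+2·6 = 12
gcd(5,3,3,2,4,2) = 1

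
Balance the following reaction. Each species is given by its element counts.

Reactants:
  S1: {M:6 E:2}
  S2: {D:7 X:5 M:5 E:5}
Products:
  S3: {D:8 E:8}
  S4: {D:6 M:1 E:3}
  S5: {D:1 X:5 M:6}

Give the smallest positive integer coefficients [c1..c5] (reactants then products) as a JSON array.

Coefficients: [1, 5, 3, 1, 5]

D: 1·0+5·7 = 35 | 3·8+1·6+5·1 = 35
X: 1·0+5·5 = 25 | 3·0+1·0+5·5 = 25
M: 1·6+5·5 = 31 | 3·0+1·1+5·6 = 31
E: 1·2+5·5 = 27 | 3·8+1·3+5·0 = 27
gcd(1,5,3,1,5) = 1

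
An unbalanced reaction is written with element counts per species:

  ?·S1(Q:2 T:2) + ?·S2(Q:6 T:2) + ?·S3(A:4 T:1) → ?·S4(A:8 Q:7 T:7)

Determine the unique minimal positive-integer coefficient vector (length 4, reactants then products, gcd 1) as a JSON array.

A: 4·0+1·0+4·4 = 16 | 2·8 = 16
Q: 4·2+1·6+4·0 = 14 | 2·7 = 14
T: 4·2+1·2+4·1 = 14 | 2·7 = 14
gcd(4,1,4,2) = 1

Coefficients: [4, 1, 4, 2]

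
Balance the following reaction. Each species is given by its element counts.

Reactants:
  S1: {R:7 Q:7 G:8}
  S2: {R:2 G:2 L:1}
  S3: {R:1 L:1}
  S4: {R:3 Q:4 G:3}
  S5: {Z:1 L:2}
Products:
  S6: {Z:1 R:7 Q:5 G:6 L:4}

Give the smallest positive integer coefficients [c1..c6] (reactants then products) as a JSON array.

Coefficients: [1, 2, 4, 2, 3, 3]

Z: 1·0+2·0+4·0+2·0+3·1 = 3 | 3·1 = 3
R: 1·7+2·2+4·1+2·3+3·0 = 21 | 3·7 = 21
Q: 1·7+2·0+4·0+2·4+3·0 = 15 | 3·5 = 15
G: 1·8+2·2+4·0+2·3+3·0 = 18 | 3·6 = 18
L: 1·0+2·1+4·1+2·0+3·2 = 12 | 3·4 = 12
gcd(1,2,4,2,3,3) = 1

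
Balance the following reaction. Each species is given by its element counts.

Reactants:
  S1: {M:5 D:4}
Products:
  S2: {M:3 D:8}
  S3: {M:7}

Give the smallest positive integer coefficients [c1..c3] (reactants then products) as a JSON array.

M: 2·5 = 10 | 1·3+1·7 = 10
D: 2·4 = 8 | 1·8+1·0 = 8
gcd(2,1,1) = 1

Coefficients: [2, 1, 1]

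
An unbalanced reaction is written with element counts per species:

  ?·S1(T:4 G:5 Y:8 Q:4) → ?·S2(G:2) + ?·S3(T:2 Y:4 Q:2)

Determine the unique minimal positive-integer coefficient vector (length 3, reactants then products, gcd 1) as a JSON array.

T: 2·4 = 8 | 5·0+4·2 = 8
G: 2·5 = 10 | 5·2+4·0 = 10
Y: 2·8 = 16 | 5·0+4·4 = 16
Q: 2·4 = 8 | 5·0+4·2 = 8
gcd(2,5,4) = 1

Coefficients: [2, 5, 4]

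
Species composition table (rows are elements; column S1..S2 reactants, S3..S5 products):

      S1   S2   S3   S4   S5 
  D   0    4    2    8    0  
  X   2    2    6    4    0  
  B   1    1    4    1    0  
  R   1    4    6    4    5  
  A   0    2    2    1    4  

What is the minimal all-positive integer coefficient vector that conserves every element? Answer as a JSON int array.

Coefficients: [5, 5, 2, 2, 1]

D: 5·0+5·4 = 20 | 2·2+2·8+1·0 = 20
X: 5·2+5·2 = 20 | 2·6+2·4+1·0 = 20
B: 5·1+5·1 = 10 | 2·4+2·1+1·0 = 10
R: 5·1+5·4 = 25 | 2·6+2·4+1·5 = 25
A: 5·0+5·2 = 10 | 2·2+2·1+1·4 = 10
gcd(5,5,2,2,1) = 1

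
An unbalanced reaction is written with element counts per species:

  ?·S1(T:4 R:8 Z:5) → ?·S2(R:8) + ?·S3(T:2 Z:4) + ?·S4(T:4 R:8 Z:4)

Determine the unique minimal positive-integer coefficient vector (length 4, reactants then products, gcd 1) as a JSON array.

Coefficients: [4, 1, 2, 3]

T: 4·4 = 16 | 1·0+2·2+3·4 = 16
R: 4·8 = 32 | 1·8+2·0+3·8 = 32
Z: 4·5 = 20 | 1·0+2·4+3·4 = 20
gcd(4,1,2,3) = 1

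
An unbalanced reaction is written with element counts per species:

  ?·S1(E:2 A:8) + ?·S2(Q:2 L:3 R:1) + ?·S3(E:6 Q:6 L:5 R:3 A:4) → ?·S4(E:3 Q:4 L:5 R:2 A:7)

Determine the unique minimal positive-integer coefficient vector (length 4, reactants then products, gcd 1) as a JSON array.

Coefficients: [3, 5, 1, 4]

E: 3·2+5·0+1·6 = 12 | 4·3 = 12
Q: 3·0+5·2+1·6 = 16 | 4·4 = 16
L: 3·0+5·3+1·5 = 20 | 4·5 = 20
R: 3·0+5·1+1·3 = 8 | 4·2 = 8
A: 3·8+5·0+1·4 = 28 | 4·7 = 28
gcd(3,5,1,4) = 1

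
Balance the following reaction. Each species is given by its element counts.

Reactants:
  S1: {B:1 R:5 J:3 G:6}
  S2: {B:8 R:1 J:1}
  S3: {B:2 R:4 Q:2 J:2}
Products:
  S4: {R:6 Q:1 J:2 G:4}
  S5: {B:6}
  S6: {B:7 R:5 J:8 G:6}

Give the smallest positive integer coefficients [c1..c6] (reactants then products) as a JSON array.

Coefficients: [6, 4, 3, 6, 5, 2]

B: 6·1+4·8+3·2 = 44 | 6·0+5·6+2·7 = 44
R: 6·5+4·1+3·4 = 46 | 6·6+5·0+2·5 = 46
Q: 6·0+4·0+3·2 = 6 | 6·1+5·0+2·0 = 6
J: 6·3+4·1+3·2 = 28 | 6·2+5·0+2·8 = 28
G: 6·6+4·0+3·0 = 36 | 6·4+5·0+2·6 = 36
gcd(6,4,3,6,5,2) = 1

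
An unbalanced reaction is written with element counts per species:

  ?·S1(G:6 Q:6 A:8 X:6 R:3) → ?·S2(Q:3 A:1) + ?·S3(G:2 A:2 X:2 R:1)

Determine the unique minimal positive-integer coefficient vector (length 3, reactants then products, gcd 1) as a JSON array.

Coefficients: [1, 2, 3]

G: 1·6 = 6 | 2·0+3·2 = 6
Q: 1·6 = 6 | 2·3+3·0 = 6
A: 1·8 = 8 | 2·1+3·2 = 8
X: 1·6 = 6 | 2·0+3·2 = 6
R: 1·3 = 3 | 2·0+3·1 = 3
gcd(1,2,3) = 1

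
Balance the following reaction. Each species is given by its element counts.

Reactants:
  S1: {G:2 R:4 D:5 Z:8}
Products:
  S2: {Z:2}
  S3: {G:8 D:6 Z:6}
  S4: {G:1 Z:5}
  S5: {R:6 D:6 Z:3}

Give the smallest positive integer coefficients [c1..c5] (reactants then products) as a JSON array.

G: 6·2 = 12 | 5·0+1·8+4·1+4·0 = 12
R: 6·4 = 24 | 5·0+1·0+4·0+4·6 = 24
D: 6·5 = 30 | 5·0+1·6+4·0+4·6 = 30
Z: 6·8 = 48 | 5·2+1·6+4·5+4·3 = 48
gcd(6,5,1,4,4) = 1

Coefficients: [6, 5, 1, 4, 4]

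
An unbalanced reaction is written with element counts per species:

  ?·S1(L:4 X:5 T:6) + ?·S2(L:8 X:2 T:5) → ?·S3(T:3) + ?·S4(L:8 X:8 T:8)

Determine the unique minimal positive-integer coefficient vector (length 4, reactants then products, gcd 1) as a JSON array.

Coefficients: [6, 1, 3, 4]

L: 6·4+1·8 = 32 | 3·0+4·8 = 32
X: 6·5+1·2 = 32 | 3·0+4·8 = 32
T: 6·6+1·5 = 41 | 3·3+4·8 = 41
gcd(6,1,3,4) = 1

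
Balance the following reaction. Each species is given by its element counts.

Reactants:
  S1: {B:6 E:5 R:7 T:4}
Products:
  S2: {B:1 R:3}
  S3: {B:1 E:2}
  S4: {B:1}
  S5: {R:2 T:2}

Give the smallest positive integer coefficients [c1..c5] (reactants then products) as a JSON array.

B: 2·6 = 12 | 2·1+5·1+5·1+4·0 = 12
E: 2·5 = 10 | 2·0+5·2+5·0+4·0 = 10
R: 2·7 = 14 | 2·3+5·0+5·0+4·2 = 14
T: 2·4 = 8 | 2·0+5·0+5·0+4·2 = 8
gcd(2,2,5,5,4) = 1

Coefficients: [2, 2, 5, 5, 4]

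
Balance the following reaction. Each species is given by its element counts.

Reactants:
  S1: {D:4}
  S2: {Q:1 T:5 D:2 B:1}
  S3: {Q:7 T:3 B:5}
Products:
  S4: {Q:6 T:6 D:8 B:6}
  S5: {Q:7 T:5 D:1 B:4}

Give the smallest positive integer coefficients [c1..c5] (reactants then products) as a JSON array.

Coefficients: [5, 4, 6, 3, 4]

Q: 5·0+4·1+6·7 = 46 | 3·6+4·7 = 46
T: 5·0+4·5+6·3 = 38 | 3·6+4·5 = 38
D: 5·4+4·2+6·0 = 28 | 3·8+4·1 = 28
B: 5·0+4·1+6·5 = 34 | 3·6+4·4 = 34
gcd(5,4,6,3,4) = 1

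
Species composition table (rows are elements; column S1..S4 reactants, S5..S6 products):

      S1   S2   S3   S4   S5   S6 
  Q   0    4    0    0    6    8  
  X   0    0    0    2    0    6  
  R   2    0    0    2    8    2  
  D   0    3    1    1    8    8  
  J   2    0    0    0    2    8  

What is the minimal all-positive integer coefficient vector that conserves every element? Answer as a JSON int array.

Q: 6·0+5·4+6·0+3·0 = 20 | 2·6+1·8 = 20
X: 6·0+5·0+6·0+3·2 = 6 | 2·0+1·6 = 6
R: 6·2+5·0+6·0+3·2 = 18 | 2·8+1·2 = 18
D: 6·0+5·3+6·1+3·1 = 24 | 2·8+1·8 = 24
J: 6·2+5·0+6·0+3·0 = 12 | 2·2+1·8 = 12
gcd(6,5,6,3,2,1) = 1

Coefficients: [6, 5, 6, 3, 2, 1]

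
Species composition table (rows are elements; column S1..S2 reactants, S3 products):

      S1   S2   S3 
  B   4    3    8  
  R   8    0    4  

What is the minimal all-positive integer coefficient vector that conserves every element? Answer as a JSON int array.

B: 1·4+4·3 = 16 | 2·8 = 16
R: 1·8+4·0 = 8 | 2·4 = 8
gcd(1,4,2) = 1

Coefficients: [1, 4, 2]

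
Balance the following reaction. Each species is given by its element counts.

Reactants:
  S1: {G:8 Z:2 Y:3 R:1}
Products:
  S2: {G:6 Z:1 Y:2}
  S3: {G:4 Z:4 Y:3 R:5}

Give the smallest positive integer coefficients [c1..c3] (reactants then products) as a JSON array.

G: 5·8 = 40 | 6·6+1·4 = 40
Z: 5·2 = 10 | 6·1+1·4 = 10
Y: 5·3 = 15 | 6·2+1·3 = 15
R: 5·1 = 5 | 6·0+1·5 = 5
gcd(5,6,1) = 1

Coefficients: [5, 6, 1]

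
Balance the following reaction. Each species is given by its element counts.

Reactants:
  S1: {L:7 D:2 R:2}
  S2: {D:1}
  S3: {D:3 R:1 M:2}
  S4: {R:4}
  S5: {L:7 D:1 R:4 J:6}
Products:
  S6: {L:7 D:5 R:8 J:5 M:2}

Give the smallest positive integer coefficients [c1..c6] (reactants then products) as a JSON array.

Coefficients: [1, 5, 6, 5, 5, 6]

L: 1·7+5·0+6·0+5·0+5·7 = 42 | 6·7 = 42
D: 1·2+5·1+6·3+5·0+5·1 = 30 | 6·5 = 30
R: 1·2+5·0+6·1+5·4+5·4 = 48 | 6·8 = 48
J: 1·0+5·0+6·0+5·0+5·6 = 30 | 6·5 = 30
M: 1·0+5·0+6·2+5·0+5·0 = 12 | 6·2 = 12
gcd(1,5,6,5,5,6) = 1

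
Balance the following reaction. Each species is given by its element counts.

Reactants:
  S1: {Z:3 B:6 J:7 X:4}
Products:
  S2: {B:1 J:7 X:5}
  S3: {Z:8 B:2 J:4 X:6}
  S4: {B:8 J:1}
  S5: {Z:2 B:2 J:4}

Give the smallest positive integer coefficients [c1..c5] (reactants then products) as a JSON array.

Z: 4·3 = 12 | 2·0+1·8+2·0+2·2 = 12
B: 4·6 = 24 | 2·1+1·2+2·8+2·2 = 24
J: 4·7 = 28 | 2·7+1·4+2·1+2·4 = 28
X: 4·4 = 16 | 2·5+1·6+2·0+2·0 = 16
gcd(4,2,1,2,2) = 1

Coefficients: [4, 2, 1, 2, 2]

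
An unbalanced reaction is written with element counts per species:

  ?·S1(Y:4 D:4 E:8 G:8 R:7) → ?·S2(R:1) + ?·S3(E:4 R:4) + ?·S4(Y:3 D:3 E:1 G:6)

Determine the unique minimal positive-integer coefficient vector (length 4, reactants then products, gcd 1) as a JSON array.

Y: 3·4 = 12 | 1·0+5·0+4·3 = 12
D: 3·4 = 12 | 1·0+5·0+4·3 = 12
E: 3·8 = 24 | 1·0+5·4+4·1 = 24
G: 3·8 = 24 | 1·0+5·0+4·6 = 24
R: 3·7 = 21 | 1·1+5·4+4·0 = 21
gcd(3,1,5,4) = 1

Coefficients: [3, 1, 5, 4]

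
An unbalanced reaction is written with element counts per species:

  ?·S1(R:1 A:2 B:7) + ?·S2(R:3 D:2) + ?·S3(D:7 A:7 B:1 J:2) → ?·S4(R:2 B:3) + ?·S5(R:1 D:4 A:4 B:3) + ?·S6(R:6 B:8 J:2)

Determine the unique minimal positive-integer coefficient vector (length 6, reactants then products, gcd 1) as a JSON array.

Coefficients: [5, 5, 2, 1, 6, 2]

R: 5·1+5·3+2·0 = 20 | 1·2+6·1+2·6 = 20
D: 5·0+5·2+2·7 = 24 | 1·0+6·4+2·0 = 24
A: 5·2+5·0+2·7 = 24 | 1·0+6·4+2·0 = 24
B: 5·7+5·0+2·1 = 37 | 1·3+6·3+2·8 = 37
J: 5·0+5·0+2·2 = 4 | 1·0+6·0+2·2 = 4
gcd(5,5,2,1,6,2) = 1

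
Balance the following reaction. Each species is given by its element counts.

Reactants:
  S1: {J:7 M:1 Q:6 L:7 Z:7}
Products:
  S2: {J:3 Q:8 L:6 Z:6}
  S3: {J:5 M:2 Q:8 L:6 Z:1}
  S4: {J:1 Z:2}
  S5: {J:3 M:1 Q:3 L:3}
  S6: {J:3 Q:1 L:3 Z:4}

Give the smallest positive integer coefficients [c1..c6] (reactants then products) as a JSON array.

Coefficients: [6, 1, 2, 5, 2, 6]

J: 6·7 = 42 | 1·3+2·5+5·1+2·3+6·3 = 42
M: 6·1 = 6 | 1·0+2·2+5·0+2·1+6·0 = 6
Q: 6·6 = 36 | 1·8+2·8+5·0+2·3+6·1 = 36
L: 6·7 = 42 | 1·6+2·6+5·0+2·3+6·3 = 42
Z: 6·7 = 42 | 1·6+2·1+5·2+2·0+6·4 = 42
gcd(6,1,2,5,2,6) = 1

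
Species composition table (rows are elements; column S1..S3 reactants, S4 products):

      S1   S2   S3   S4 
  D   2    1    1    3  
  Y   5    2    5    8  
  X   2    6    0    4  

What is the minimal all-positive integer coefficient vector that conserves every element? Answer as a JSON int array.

Coefficients: [5, 1, 1, 4]

D: 5·2+1·1+1·1 = 12 | 4·3 = 12
Y: 5·5+1·2+1·5 = 32 | 4·8 = 32
X: 5·2+1·6+1·0 = 16 | 4·4 = 16
gcd(5,1,1,4) = 1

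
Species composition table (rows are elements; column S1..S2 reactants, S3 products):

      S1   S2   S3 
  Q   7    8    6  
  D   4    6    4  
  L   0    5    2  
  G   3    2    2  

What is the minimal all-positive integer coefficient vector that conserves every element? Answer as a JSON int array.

Coefficients: [2, 2, 5]

Q: 2·7+2·8 = 30 | 5·6 = 30
D: 2·4+2·6 = 20 | 5·4 = 20
L: 2·0+2·5 = 10 | 5·2 = 10
G: 2·3+2·2 = 10 | 5·2 = 10
gcd(2,2,5) = 1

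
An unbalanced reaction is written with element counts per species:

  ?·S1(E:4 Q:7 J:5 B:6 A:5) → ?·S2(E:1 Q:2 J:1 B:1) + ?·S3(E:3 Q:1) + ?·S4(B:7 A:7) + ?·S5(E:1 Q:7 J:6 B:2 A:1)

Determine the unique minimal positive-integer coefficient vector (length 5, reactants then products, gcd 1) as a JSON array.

Coefficients: [5, 1, 5, 3, 4]

E: 5·4 = 20 | 1·1+5·3+3·0+4·1 = 20
Q: 5·7 = 35 | 1·2+5·1+3·0+4·7 = 35
J: 5·5 = 25 | 1·1+5·0+3·0+4·6 = 25
B: 5·6 = 30 | 1·1+5·0+3·7+4·2 = 30
A: 5·5 = 25 | 1·0+5·0+3·7+4·1 = 25
gcd(5,1,5,3,4) = 1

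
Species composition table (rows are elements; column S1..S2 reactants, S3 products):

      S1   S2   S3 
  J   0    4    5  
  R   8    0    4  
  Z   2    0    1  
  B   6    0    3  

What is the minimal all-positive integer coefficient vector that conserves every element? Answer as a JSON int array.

Coefficients: [2, 5, 4]

J: 2·0+5·4 = 20 | 4·5 = 20
R: 2·8+5·0 = 16 | 4·4 = 16
Z: 2·2+5·0 = 4 | 4·1 = 4
B: 2·6+5·0 = 12 | 4·3 = 12
gcd(2,5,4) = 1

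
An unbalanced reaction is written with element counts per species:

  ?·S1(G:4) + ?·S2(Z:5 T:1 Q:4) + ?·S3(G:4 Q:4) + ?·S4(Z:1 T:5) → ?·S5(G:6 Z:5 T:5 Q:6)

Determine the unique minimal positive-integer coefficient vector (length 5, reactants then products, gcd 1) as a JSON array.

G: 5·4+5·0+4·4+5·0 = 36 | 6·6 = 36
Z: 5·0+5·5+4·0+5·1 = 30 | 6·5 = 30
T: 5·0+5·1+4·0+5·5 = 30 | 6·5 = 30
Q: 5·0+5·4+4·4+5·0 = 36 | 6·6 = 36
gcd(5,5,4,5,6) = 1

Coefficients: [5, 5, 4, 5, 6]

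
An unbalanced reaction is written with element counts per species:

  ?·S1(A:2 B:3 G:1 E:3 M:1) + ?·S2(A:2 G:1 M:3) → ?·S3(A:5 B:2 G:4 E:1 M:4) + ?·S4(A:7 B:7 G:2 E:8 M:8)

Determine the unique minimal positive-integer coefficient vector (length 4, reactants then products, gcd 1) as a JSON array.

Coefficients: [3, 3, 1, 1]

A: 3·2+3·2 = 12 | 1·5+1·7 = 12
B: 3·3+3·0 = 9 | 1·2+1·7 = 9
G: 3·1+3·1 = 6 | 1·4+1·2 = 6
E: 3·3+3·0 = 9 | 1·1+1·8 = 9
M: 3·1+3·3 = 12 | 1·4+1·8 = 12
gcd(3,3,1,1) = 1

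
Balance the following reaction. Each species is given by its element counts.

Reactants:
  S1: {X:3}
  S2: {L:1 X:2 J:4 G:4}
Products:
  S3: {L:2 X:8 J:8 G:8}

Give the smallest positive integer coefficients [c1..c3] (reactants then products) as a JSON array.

Coefficients: [4, 6, 3]

L: 4·0+6·1 = 6 | 3·2 = 6
X: 4·3+6·2 = 24 | 3·8 = 24
J: 4·0+6·4 = 24 | 3·8 = 24
G: 4·0+6·4 = 24 | 3·8 = 24
gcd(4,6,3) = 1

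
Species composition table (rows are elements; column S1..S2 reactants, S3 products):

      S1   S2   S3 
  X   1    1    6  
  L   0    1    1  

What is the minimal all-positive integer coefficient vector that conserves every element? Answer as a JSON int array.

X: 5·1+1·1 = 6 | 1·6 = 6
L: 5·0+1·1 = 1 | 1·1 = 1
gcd(5,1,1) = 1

Coefficients: [5, 1, 1]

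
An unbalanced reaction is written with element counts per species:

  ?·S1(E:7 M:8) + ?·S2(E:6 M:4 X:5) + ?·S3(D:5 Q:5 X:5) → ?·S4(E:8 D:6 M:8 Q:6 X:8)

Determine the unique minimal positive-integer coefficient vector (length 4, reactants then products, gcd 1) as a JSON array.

Coefficients: [4, 2, 6, 5]

E: 4·7+2·6+6·0 = 40 | 5·8 = 40
D: 4·0+2·0+6·5 = 30 | 5·6 = 30
M: 4·8+2·4+6·0 = 40 | 5·8 = 40
Q: 4·0+2·0+6·5 = 30 | 5·6 = 30
X: 4·0+2·5+6·5 = 40 | 5·8 = 40
gcd(4,2,6,5) = 1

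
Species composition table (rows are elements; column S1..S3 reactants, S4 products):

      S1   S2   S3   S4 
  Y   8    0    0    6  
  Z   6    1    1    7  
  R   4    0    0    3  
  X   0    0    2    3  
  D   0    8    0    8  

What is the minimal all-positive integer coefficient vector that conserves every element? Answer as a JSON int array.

Coefficients: [3, 4, 6, 4]

Y: 3·8+4·0+6·0 = 24 | 4·6 = 24
Z: 3·6+4·1+6·1 = 28 | 4·7 = 28
R: 3·4+4·0+6·0 = 12 | 4·3 = 12
X: 3·0+4·0+6·2 = 12 | 4·3 = 12
D: 3·0+4·8+6·0 = 32 | 4·8 = 32
gcd(3,4,6,4) = 1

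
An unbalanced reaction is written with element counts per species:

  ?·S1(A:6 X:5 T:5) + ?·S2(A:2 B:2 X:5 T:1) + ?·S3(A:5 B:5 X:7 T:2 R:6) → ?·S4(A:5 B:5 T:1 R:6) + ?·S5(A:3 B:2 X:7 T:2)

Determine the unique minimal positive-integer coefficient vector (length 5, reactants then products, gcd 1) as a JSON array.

Coefficients: [1, 6, 1, 1, 6]

A: 1·6+6·2+1·5 = 23 | 1·5+6·3 = 23
B: 1·0+6·2+1·5 = 17 | 1·5+6·2 = 17
X: 1·5+6·5+1·7 = 42 | 1·0+6·7 = 42
T: 1·5+6·1+1·2 = 13 | 1·1+6·2 = 13
R: 1·0+6·0+1·6 = 6 | 1·6+6·0 = 6
gcd(1,6,1,1,6) = 1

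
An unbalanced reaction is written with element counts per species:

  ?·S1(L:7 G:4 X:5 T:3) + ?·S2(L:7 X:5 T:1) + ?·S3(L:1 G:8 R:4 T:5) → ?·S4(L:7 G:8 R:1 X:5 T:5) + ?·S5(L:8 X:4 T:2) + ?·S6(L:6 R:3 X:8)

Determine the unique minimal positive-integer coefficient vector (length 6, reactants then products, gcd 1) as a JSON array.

Coefficients: [6, 3, 2, 5, 3, 1]

L: 6·7+3·7+2·1 = 65 | 5·7+3·8+1·6 = 65
G: 6·4+3·0+2·8 = 40 | 5·8+3·0+1·0 = 40
R: 6·0+3·0+2·4 = 8 | 5·1+3·0+1·3 = 8
X: 6·5+3·5+2·0 = 45 | 5·5+3·4+1·8 = 45
T: 6·3+3·1+2·5 = 31 | 5·5+3·2+1·0 = 31
gcd(6,3,2,5,3,1) = 1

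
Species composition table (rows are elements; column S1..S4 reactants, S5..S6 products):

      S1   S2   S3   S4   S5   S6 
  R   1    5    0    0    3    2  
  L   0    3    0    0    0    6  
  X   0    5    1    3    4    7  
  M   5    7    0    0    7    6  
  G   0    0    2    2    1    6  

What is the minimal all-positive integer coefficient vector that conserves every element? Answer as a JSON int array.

R: 4·1+2·5+1·0+4·0 = 14 | 4·3+1·2 = 14
L: 4·0+2·3+1·0+4·0 = 6 | 4·0+1·6 = 6
X: 4·0+2·5+1·1+4·3 = 23 | 4·4+1·7 = 23
M: 4·5+2·7+1·0+4·0 = 34 | 4·7+1·6 = 34
G: 4·0+2·0+1·2+4·2 = 10 | 4·1+1·6 = 10
gcd(4,2,1,4,4,1) = 1

Coefficients: [4, 2, 1, 4, 4, 1]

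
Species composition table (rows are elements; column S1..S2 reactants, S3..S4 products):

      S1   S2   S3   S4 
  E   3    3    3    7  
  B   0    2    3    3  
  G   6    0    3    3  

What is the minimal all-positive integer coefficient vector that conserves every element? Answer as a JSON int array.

E: 2·3+6·3 = 24 | 1·3+3·7 = 24
B: 2·0+6·2 = 12 | 1·3+3·3 = 12
G: 2·6+6·0 = 12 | 1·3+3·3 = 12
gcd(2,6,1,3) = 1

Coefficients: [2, 6, 1, 3]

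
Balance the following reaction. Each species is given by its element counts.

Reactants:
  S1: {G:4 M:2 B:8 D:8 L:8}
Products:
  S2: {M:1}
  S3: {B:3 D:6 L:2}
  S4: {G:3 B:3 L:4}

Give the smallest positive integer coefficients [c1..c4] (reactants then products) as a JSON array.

G: 3·4 = 12 | 6·0+4·0+4·3 = 12
M: 3·2 = 6 | 6·1+4·0+4·0 = 6
B: 3·8 = 24 | 6·0+4·3+4·3 = 24
D: 3·8 = 24 | 6·0+4·6+4·0 = 24
L: 3·8 = 24 | 6·0+4·2+4·4 = 24
gcd(3,6,4,4) = 1

Coefficients: [3, 6, 4, 4]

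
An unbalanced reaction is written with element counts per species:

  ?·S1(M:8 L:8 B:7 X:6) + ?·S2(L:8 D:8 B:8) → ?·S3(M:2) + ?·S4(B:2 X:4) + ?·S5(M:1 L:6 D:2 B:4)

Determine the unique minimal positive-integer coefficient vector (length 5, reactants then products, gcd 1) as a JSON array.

Coefficients: [2, 1, 6, 3, 4]

M: 2·8+1·0 = 16 | 6·2+3·0+4·1 = 16
L: 2·8+1·8 = 24 | 6·0+3·0+4·6 = 24
D: 2·0+1·8 = 8 | 6·0+3·0+4·2 = 8
B: 2·7+1·8 = 22 | 6·0+3·2+4·4 = 22
X: 2·6+1·0 = 12 | 6·0+3·4+4·0 = 12
gcd(2,1,6,3,4) = 1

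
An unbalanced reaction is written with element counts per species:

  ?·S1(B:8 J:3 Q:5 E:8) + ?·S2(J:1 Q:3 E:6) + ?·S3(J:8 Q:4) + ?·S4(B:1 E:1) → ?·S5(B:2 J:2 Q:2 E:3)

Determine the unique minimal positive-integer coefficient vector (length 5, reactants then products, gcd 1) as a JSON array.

B: 1·8+1·0+1·0+4·1 = 12 | 6·2 = 12
J: 1·3+1·1+1·8+4·0 = 12 | 6·2 = 12
Q: 1·5+1·3+1·4+4·0 = 12 | 6·2 = 12
E: 1·8+1·6+1·0+4·1 = 18 | 6·3 = 18
gcd(1,1,1,4,6) = 1

Coefficients: [1, 1, 1, 4, 6]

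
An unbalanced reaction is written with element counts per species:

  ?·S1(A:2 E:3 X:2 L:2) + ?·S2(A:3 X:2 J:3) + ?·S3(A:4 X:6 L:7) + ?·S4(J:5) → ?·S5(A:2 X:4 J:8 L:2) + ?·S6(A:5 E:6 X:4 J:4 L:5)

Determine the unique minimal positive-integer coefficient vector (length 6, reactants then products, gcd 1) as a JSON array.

A: 6·2+1·3+1·4+5·0 = 19 | 2·2+3·5 = 19
E: 6·3+1·0+1·0+5·0 = 18 | 2·0+3·6 = 18
X: 6·2+1·2+1·6+5·0 = 20 | 2·4+3·4 = 20
J: 6·0+1·3+1·0+5·5 = 28 | 2·8+3·4 = 28
L: 6·2+1·0+1·7+5·0 = 19 | 2·2+3·5 = 19
gcd(6,1,1,5,2,3) = 1

Coefficients: [6, 1, 1, 5, 2, 3]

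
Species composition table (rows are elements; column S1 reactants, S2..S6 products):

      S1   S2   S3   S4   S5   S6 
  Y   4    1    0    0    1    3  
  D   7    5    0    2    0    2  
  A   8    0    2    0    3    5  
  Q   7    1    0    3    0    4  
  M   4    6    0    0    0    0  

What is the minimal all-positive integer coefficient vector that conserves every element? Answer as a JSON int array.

Y: 6·4 = 24 | 4·1+4·0+6·0+5·1+5·3 = 24
D: 6·7 = 42 | 4·5+4·0+6·2+5·0+5·2 = 42
A: 6·8 = 48 | 4·0+4·2+6·0+5·3+5·5 = 48
Q: 6·7 = 42 | 4·1+4·0+6·3+5·0+5·4 = 42
M: 6·4 = 24 | 4·6+4·0+6·0+5·0+5·0 = 24
gcd(6,4,4,6,5,5) = 1

Coefficients: [6, 4, 4, 6, 5, 5]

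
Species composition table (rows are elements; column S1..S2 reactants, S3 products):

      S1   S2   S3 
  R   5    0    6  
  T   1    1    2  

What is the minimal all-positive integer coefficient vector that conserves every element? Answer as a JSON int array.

Coefficients: [6, 4, 5]

R: 6·5+4·0 = 30 | 5·6 = 30
T: 6·1+4·1 = 10 | 5·2 = 10
gcd(6,4,5) = 1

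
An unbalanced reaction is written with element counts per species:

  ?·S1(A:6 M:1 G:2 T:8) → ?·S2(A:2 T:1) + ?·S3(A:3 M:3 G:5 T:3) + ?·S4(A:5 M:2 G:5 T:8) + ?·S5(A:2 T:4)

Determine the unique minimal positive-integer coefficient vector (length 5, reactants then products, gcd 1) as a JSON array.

Coefficients: [5, 5, 1, 1, 6]

A: 5·6 = 30 | 5·2+1·3+1·5+6·2 = 30
M: 5·1 = 5 | 5·0+1·3+1·2+6·0 = 5
G: 5·2 = 10 | 5·0+1·5+1·5+6·0 = 10
T: 5·8 = 40 | 5·1+1·3+1·8+6·4 = 40
gcd(5,5,1,1,6) = 1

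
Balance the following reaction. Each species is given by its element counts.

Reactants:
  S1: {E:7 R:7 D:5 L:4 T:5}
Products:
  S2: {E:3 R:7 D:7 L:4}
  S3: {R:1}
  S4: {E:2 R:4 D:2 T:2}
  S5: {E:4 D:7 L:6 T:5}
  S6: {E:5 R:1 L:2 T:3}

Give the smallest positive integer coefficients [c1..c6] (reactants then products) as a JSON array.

Coefficients: [4, 1, 6, 3, 1, 3]

E: 4·7 = 28 | 1·3+6·0+3·2+1·4+3·5 = 28
R: 4·7 = 28 | 1·7+6·1+3·4+1·0+3·1 = 28
D: 4·5 = 20 | 1·7+6·0+3·2+1·7+3·0 = 20
L: 4·4 = 16 | 1·4+6·0+3·0+1·6+3·2 = 16
T: 4·5 = 20 | 1·0+6·0+3·2+1·5+3·3 = 20
gcd(4,1,6,3,1,3) = 1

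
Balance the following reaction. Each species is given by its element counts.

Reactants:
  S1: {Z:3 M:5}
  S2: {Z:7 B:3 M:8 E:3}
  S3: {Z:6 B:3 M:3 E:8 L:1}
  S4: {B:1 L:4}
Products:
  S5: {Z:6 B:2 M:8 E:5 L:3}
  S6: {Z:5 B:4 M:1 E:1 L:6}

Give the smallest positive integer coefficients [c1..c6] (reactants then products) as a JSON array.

Coefficients: [5, 1, 3, 6, 5, 2]

Z: 5·3+1·7+3·6+6·0 = 40 | 5·6+2·5 = 40
B: 5·0+1·3+3·3+6·1 = 18 | 5·2+2·4 = 18
M: 5·5+1·8+3·3+6·0 = 42 | 5·8+2·1 = 42
E: 5·0+1·3+3·8+6·0 = 27 | 5·5+2·1 = 27
L: 5·0+1·0+3·1+6·4 = 27 | 5·3+2·6 = 27
gcd(5,1,3,6,5,2) = 1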